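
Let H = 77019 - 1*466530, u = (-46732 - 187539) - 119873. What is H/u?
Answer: 129837/118048 ≈ 1.0999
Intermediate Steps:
u = -354144 (u = -234271 - 119873 = -354144)
H = -389511 (H = 77019 - 466530 = -389511)
H/u = -389511/(-354144) = -389511*(-1/354144) = 129837/118048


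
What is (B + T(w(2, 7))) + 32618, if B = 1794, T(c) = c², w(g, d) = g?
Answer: 34416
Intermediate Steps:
(B + T(w(2, 7))) + 32618 = (1794 + 2²) + 32618 = (1794 + 4) + 32618 = 1798 + 32618 = 34416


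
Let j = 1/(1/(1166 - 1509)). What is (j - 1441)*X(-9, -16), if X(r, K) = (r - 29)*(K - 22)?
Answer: -2576096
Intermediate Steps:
X(r, K) = (-29 + r)*(-22 + K)
j = -343 (j = 1/(1/(-343)) = 1/(-1/343) = -343)
(j - 1441)*X(-9, -16) = (-343 - 1441)*(638 - 29*(-16) - 22*(-9) - 16*(-9)) = -1784*(638 + 464 + 198 + 144) = -1784*1444 = -2576096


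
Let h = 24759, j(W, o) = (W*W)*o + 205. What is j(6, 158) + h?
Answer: 30652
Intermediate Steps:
j(W, o) = 205 + o*W² (j(W, o) = W²*o + 205 = o*W² + 205 = 205 + o*W²)
j(6, 158) + h = (205 + 158*6²) + 24759 = (205 + 158*36) + 24759 = (205 + 5688) + 24759 = 5893 + 24759 = 30652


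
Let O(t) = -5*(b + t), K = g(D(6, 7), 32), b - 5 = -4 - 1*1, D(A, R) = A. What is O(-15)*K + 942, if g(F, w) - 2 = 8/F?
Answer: 1192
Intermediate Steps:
b = 0 (b = 5 + (-4 - 1*1) = 5 + (-4 - 1) = 5 - 5 = 0)
g(F, w) = 2 + 8/F
K = 10/3 (K = 2 + 8/6 = 2 + 8*(⅙) = 2 + 4/3 = 10/3 ≈ 3.3333)
O(t) = -5*t (O(t) = -5*(0 + t) = -5*t)
O(-15)*K + 942 = -5*(-15)*(10/3) + 942 = 75*(10/3) + 942 = 250 + 942 = 1192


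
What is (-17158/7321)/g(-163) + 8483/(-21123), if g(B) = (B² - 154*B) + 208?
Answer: -1074086025077/2674215165519 ≈ -0.40165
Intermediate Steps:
g(B) = 208 + B² - 154*B
(-17158/7321)/g(-163) + 8483/(-21123) = (-17158/7321)/(208 + (-163)² - 154*(-163)) + 8483/(-21123) = (-17158*1/7321)/(208 + 26569 + 25102) + 8483*(-1/21123) = -17158/7321/51879 - 8483/21123 = -17158/7321*1/51879 - 8483/21123 = -17158/379806159 - 8483/21123 = -1074086025077/2674215165519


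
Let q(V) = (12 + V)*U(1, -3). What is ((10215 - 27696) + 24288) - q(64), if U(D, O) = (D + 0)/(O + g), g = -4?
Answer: 47725/7 ≈ 6817.9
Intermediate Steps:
U(D, O) = D/(-4 + O) (U(D, O) = (D + 0)/(O - 4) = D/(-4 + O))
q(V) = -12/7 - V/7 (q(V) = (12 + V)*(1/(-4 - 3)) = (12 + V)*(1/(-7)) = (12 + V)*(1*(-⅐)) = (12 + V)*(-⅐) = -12/7 - V/7)
((10215 - 27696) + 24288) - q(64) = ((10215 - 27696) + 24288) - (-12/7 - ⅐*64) = (-17481 + 24288) - (-12/7 - 64/7) = 6807 - 1*(-76/7) = 6807 + 76/7 = 47725/7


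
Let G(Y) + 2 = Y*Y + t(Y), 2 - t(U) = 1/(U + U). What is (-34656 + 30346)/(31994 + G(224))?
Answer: -1930880/36812159 ≈ -0.052452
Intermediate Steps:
t(U) = 2 - 1/(2*U) (t(U) = 2 - 1/(U + U) = 2 - 1/(2*U))
G(Y) = Y² - 1/(2*Y) (G(Y) = -2 + (Y*Y + (2 - 1/(2*Y))) = -2 + (Y² + (2 - 1/(2*Y))) = -2 + (2 + Y² - 1/(2*Y)) = Y² - 1/(2*Y))
(-34656 + 30346)/(31994 + G(224)) = (-34656 + 30346)/(31994 + (-½ + 224³)/224) = -4310/(31994 + (-½ + 11239424)/224) = -4310/(31994 + (1/224)*(22478847/2)) = -4310/(31994 + 22478847/448) = -4310/36812159/448 = -4310*448/36812159 = -1930880/36812159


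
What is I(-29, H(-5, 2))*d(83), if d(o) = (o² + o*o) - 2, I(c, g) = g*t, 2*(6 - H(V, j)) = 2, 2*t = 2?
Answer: 68880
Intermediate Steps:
t = 1 (t = (½)*2 = 1)
H(V, j) = 5 (H(V, j) = 6 - ½*2 = 6 - 1 = 5)
I(c, g) = g (I(c, g) = g*1 = g)
d(o) = -2 + 2*o² (d(o) = (o² + o²) - 2 = 2*o² - 2 = -2 + 2*o²)
I(-29, H(-5, 2))*d(83) = 5*(-2 + 2*83²) = 5*(-2 + 2*6889) = 5*(-2 + 13778) = 5*13776 = 68880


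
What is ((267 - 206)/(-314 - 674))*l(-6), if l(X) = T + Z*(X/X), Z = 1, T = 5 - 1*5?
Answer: -61/988 ≈ -0.061741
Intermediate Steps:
T = 0 (T = 5 - 5 = 0)
l(X) = 1 (l(X) = 0 + 1*(X/X) = 0 + 1*1 = 0 + 1 = 1)
((267 - 206)/(-314 - 674))*l(-6) = ((267 - 206)/(-314 - 674))*1 = (61/(-988))*1 = (61*(-1/988))*1 = -61/988*1 = -61/988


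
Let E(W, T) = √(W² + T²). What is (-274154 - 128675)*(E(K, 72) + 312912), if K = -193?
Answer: -126050028048 - 402829*√42433 ≈ -1.2613e+11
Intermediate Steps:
E(W, T) = √(T² + W²)
(-274154 - 128675)*(E(K, 72) + 312912) = (-274154 - 128675)*(√(72² + (-193)²) + 312912) = -402829*(√(5184 + 37249) + 312912) = -402829*(√42433 + 312912) = -402829*(312912 + √42433) = -126050028048 - 402829*√42433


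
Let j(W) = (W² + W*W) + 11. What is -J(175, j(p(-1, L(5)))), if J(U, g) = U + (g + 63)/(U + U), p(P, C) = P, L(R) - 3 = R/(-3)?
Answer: -30663/175 ≈ -175.22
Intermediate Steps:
L(R) = 3 - R/3 (L(R) = 3 + R/(-3) = 3 + R*(-⅓) = 3 - R/3)
j(W) = 11 + 2*W² (j(W) = (W² + W²) + 11 = 2*W² + 11 = 11 + 2*W²)
J(U, g) = U + (63 + g)/(2*U) (J(U, g) = U + (63 + g)/((2*U)) = U + (63 + g)*(1/(2*U)) = U + (63 + g)/(2*U))
-J(175, j(p(-1, L(5)))) = -(63 + (11 + 2*(-1)²) + 2*175²)/(2*175) = -(63 + (11 + 2*1) + 2*30625)/(2*175) = -(63 + (11 + 2) + 61250)/(2*175) = -(63 + 13 + 61250)/(2*175) = -61326/(2*175) = -1*30663/175 = -30663/175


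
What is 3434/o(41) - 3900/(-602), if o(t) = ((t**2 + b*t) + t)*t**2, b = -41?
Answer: 135429584/20745221 ≈ 6.5282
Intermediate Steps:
o(t) = t**2*(t**2 - 40*t) (o(t) = ((t**2 - 41*t) + t)*t**2 = (t**2 - 40*t)*t**2 = t**2*(t**2 - 40*t))
3434/o(41) - 3900/(-602) = 3434/((41**3*(-40 + 41))) - 3900/(-602) = 3434/((68921*1)) - 3900*(-1/602) = 3434/68921 + 1950/301 = 135429584/20745221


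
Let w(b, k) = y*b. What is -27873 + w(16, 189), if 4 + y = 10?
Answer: -27777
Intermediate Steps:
y = 6 (y = -4 + 10 = 6)
w(b, k) = 6*b
-27873 + w(16, 189) = -27873 + 6*16 = -27873 + 96 = -27777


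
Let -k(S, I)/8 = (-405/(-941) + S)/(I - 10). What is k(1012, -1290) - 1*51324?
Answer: -15694256906/305825 ≈ -51318.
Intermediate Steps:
k(S, I) = -8*(405/941 + S)/(-10 + I) (k(S, I) = -8*(-405/(-941) + S)/(I - 10) = -8*(-405*(-1/941) + S)/(-10 + I) = -8*(405/941 + S)/(-10 + I))
k(1012, -1290) - 1*51324 = 8*(-405 - 941*1012)/(941*(-10 - 1290)) - 1*51324 = (8/941)*(-405 - 952292)/(-1300) - 51324 = (8/941)*(-1/1300)*(-952697) - 51324 = 1905394/305825 - 51324 = -15694256906/305825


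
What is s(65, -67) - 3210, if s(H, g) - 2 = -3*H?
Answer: -3403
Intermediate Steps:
s(H, g) = 2 - 3*H
s(65, -67) - 3210 = (2 - 3*65) - 3210 = (2 - 195) - 3210 = -193 - 3210 = -3403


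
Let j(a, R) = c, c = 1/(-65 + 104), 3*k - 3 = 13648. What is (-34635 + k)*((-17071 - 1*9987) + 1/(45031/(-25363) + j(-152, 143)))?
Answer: 162575988930275/199713 ≈ 8.1405e+8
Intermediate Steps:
k = 13651/3 (k = 1 + (⅓)*13648 = 1 + 13648/3 = 13651/3 ≈ 4550.3)
c = 1/39 ≈ 0.025641
j(a, R) = 1/39
(-34635 + k)*((-17071 - 1*9987) + 1/(45031/(-25363) + j(-152, 143))) = (-34635 + 13651/3)*((-17071 - 1*9987) + 1/(45031/(-25363) + 1/39)) = -90254*((-17071 - 9987) + 1/(45031*(-1/25363) + 1/39))/3 = -90254*(-27058 + 1/(-45031/25363 + 1/39))/3 = -90254*(-27058 + 1/(-133142/76089))/3 = -90254*(-27058 - 76089/133142)/3 = -90254/3*(-3602632325/133142) = 162575988930275/199713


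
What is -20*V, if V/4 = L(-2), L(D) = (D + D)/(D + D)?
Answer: -80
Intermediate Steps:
L(D) = 1 (L(D) = (2*D)/((2*D)) = (2*D)*(1/(2*D)) = 1)
V = 4 (V = 4*1 = 4)
-20*V = -20*4 = -80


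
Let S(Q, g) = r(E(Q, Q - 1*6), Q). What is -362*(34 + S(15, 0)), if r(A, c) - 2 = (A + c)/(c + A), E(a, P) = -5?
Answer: -13394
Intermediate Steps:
r(A, c) = 3 (r(A, c) = 2 + (A + c)/(c + A) = 2 + (A + c)/(A + c) = 2 + 1 = 3)
S(Q, g) = 3
-362*(34 + S(15, 0)) = -362*(34 + 3) = -362*37 = -13394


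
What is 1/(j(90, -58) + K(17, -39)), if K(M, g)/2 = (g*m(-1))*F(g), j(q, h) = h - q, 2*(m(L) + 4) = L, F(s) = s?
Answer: -1/13837 ≈ -7.2270e-5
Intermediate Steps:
m(L) = -4 + L/2
K(M, g) = -9*g² (K(M, g) = 2*((g*(-4 + (½)*(-1)))*g) = 2*((g*(-4 - ½))*g) = 2*((g*(-9/2))*g) = 2*((-9*g/2)*g) = 2*(-9*g²/2) = -9*g²)
1/(j(90, -58) + K(17, -39)) = 1/((-58 - 1*90) - 9*(-39)²) = 1/((-58 - 90) - 9*1521) = 1/(-148 - 13689) = 1/(-13837) = -1/13837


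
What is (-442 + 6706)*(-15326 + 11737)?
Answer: -22481496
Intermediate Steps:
(-442 + 6706)*(-15326 + 11737) = 6264*(-3589) = -22481496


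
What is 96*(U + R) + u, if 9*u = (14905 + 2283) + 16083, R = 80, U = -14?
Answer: 90295/9 ≈ 10033.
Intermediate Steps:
u = 33271/9 (u = ((14905 + 2283) + 16083)/9 = (17188 + 16083)/9 = (⅑)*33271 = 33271/9 ≈ 3696.8)
96*(U + R) + u = 96*(-14 + 80) + 33271/9 = 96*66 + 33271/9 = 6336 + 33271/9 = 90295/9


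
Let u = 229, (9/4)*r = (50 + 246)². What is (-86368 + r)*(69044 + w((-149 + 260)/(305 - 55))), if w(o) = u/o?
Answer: -3295750605632/999 ≈ -3.2990e+9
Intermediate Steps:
r = 350464/9 (r = 4*(50 + 246)²/9 = (4/9)*296² = (4/9)*87616 = 350464/9 ≈ 38940.)
w(o) = 229/o
(-86368 + r)*(69044 + w((-149 + 260)/(305 - 55))) = (-86368 + 350464/9)*(69044 + 229/(((-149 + 260)/(305 - 55)))) = -426848*(69044 + 229/((111/250)))/9 = -426848*(69044 + 229/((111*(1/250))))/9 = -426848*(69044 + 229/(111/250))/9 = -426848*(69044 + 229*(250/111))/9 = -426848*(69044 + 57250/111)/9 = -426848/9*7721134/111 = -3295750605632/999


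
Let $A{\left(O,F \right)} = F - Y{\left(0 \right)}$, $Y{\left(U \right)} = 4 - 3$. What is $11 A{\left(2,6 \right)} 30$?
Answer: $1650$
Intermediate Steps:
$Y{\left(U \right)} = 1$ ($Y{\left(U \right)} = 4 - 3 = 1$)
$A{\left(O,F \right)} = -1 + F$ ($A{\left(O,F \right)} = F - 1 = -1 + F$)
$11 A{\left(2,6 \right)} 30 = 11 \left(-1 + 6\right) 30 = 11 \cdot 5 \cdot 30 = 55 \cdot 30 = 1650$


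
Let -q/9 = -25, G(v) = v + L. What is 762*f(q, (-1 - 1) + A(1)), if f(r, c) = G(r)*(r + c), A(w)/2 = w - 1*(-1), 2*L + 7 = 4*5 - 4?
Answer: 39697533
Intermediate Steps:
L = 9/2 (L = -7/2 + (4*5 - 4)/2 = -7/2 + (20 - 4)/2 = -7/2 + (½)*16 = -7/2 + 8 = 9/2 ≈ 4.5000)
A(w) = 2 + 2*w (A(w) = 2*(w - 1*(-1)) = 2*(w + 1) = 2*(1 + w) = 2 + 2*w)
G(v) = 9/2 + v (G(v) = v + 9/2 = 9/2 + v)
q = 225 (q = -9*(-25) = 225)
f(r, c) = (9/2 + r)*(c + r) (f(r, c) = (9/2 + r)*(r + c) = (9/2 + r)*(c + r))
762*f(q, (-1 - 1) + A(1)) = 762*((9 + 2*225)*(((-1 - 1) + (2 + 2*1)) + 225)/2) = 762*((9 + 450)*((-2 + (2 + 2)) + 225)/2) = 762*((½)*459*((-2 + 4) + 225)) = 762*((½)*459*(2 + 225)) = 762*((½)*459*227) = 762*(104193/2) = 39697533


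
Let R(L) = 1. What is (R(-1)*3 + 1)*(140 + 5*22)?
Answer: 1000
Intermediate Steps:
(R(-1)*3 + 1)*(140 + 5*22) = (1*3 + 1)*(140 + 5*22) = (3 + 1)*(140 + 110) = 4*250 = 1000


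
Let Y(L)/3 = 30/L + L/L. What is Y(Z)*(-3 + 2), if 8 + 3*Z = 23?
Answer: -21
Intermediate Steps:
Z = 5 (Z = -8/3 + (1/3)*23 = -8/3 + 23/3 = 5)
Y(L) = 3 + 90/L (Y(L) = 3*(30/L + L/L) = 3*(30/L + 1) = 3*(1 + 30/L) = 3 + 90/L)
Y(Z)*(-3 + 2) = (3 + 90/5)*(-3 + 2) = (3 + 90*(1/5))*(-1) = (3 + 18)*(-1) = 21*(-1) = -21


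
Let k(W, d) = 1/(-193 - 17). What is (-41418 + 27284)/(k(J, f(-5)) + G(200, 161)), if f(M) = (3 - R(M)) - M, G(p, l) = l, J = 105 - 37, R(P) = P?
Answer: -2968140/33809 ≈ -87.791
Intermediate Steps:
J = 68
f(M) = 3 - 2*M (f(M) = (3 - M) - M = 3 - 2*M)
k(W, d) = -1/210 (k(W, d) = 1/(-210) = -1/210)
(-41418 + 27284)/(k(J, f(-5)) + G(200, 161)) = (-41418 + 27284)/(-1/210 + 161) = -14134/33809/210 = -14134*210/33809 = -2968140/33809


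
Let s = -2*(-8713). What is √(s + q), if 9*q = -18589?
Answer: √138245/3 ≈ 123.94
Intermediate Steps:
q = -18589/9 (q = (⅑)*(-18589) = -18589/9 ≈ -2065.4)
s = 17426
√(s + q) = √(17426 - 18589/9) = √(138245/9) = √138245/3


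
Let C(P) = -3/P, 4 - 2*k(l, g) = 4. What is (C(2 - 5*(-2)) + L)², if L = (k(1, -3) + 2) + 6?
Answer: 961/16 ≈ 60.063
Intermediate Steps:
k(l, g) = 0 (k(l, g) = 2 - ½*4 = 2 - 2 = 0)
L = 8 (L = (0 + 2) + 6 = 2 + 6 = 8)
(C(2 - 5*(-2)) + L)² = (-3/(2 - 5*(-2)) + 8)² = (-3/(2 + 10) + 8)² = (-3/12 + 8)² = (-3*1/12 + 8)² = (-¼ + 8)² = (31/4)² = 961/16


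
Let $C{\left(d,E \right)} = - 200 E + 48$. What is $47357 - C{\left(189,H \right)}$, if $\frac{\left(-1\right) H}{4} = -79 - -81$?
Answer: $45709$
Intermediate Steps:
$H = -8$ ($H = - 4 \left(-79 - -81\right) = - 4 \left(-79 + 81\right) = \left(-4\right) 2 = -8$)
$C{\left(d,E \right)} = 48 - 200 E$
$47357 - C{\left(189,H \right)} = 47357 - \left(48 - -1600\right) = 47357 - \left(48 + 1600\right) = 47357 - 1648 = 45709$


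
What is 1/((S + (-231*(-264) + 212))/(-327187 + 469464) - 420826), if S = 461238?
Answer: -142277/59873338368 ≈ -2.3763e-6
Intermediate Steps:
1/((S + (-231*(-264) + 212))/(-327187 + 469464) - 420826) = 1/((461238 + (-231*(-264) + 212))/(-327187 + 469464) - 420826) = 1/((461238 + (60984 + 212))/142277 - 420826) = 1/((461238 + 61196)*(1/142277) - 420826) = 1/(522434*(1/142277) - 420826) = 1/(522434/142277 - 420826) = 1/(-59873338368/142277) = -142277/59873338368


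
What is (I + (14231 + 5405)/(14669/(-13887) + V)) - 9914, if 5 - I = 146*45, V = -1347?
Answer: -154383556257/9360229 ≈ -16494.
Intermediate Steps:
I = -6565 (I = 5 - 146*45 = 5 - 1*6570 = 5 - 6570 = -6565)
(I + (14231 + 5405)/(14669/(-13887) + V)) - 9914 = (-6565 + (14231 + 5405)/(14669/(-13887) - 1347)) - 9914 = (-6565 + 19636/(14669*(-1/13887) - 1347)) - 9914 = (-6565 + 19636/(-14669/13887 - 1347)) - 9914 = (-6565 + 19636/(-18720458/13887)) - 9914 = (-6565 + 19636*(-13887/18720458)) - 9914 = (-6565 - 136342566/9360229) - 9914 = -61586245951/9360229 - 9914 = -154383556257/9360229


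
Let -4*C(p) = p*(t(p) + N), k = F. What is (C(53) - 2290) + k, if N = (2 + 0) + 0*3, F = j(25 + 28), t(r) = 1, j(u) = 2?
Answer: -9311/4 ≈ -2327.8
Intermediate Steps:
F = 2
k = 2
N = 2 (N = 2 + 0 = 2)
C(p) = -3*p/4 (C(p) = -p*(1 + 2)/4 = -p*3/4 = -3*p/4)
(C(53) - 2290) + k = (-¾*53 - 2290) + 2 = (-159/4 - 2290) + 2 = -9319/4 + 2 = -9311/4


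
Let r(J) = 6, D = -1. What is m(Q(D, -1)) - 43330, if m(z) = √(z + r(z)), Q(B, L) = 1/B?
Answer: -43330 + √5 ≈ -43328.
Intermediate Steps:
m(z) = √(6 + z) (m(z) = √(z + 6) = √(6 + z))
m(Q(D, -1)) - 43330 = √(6 + 1/(-1)) - 43330 = √(6 - 1) - 43330 = √5 - 43330 = -43330 + √5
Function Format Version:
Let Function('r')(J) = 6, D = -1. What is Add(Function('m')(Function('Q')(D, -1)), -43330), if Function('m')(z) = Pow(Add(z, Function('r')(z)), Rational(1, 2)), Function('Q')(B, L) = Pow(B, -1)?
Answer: Add(-43330, Pow(5, Rational(1, 2))) ≈ -43328.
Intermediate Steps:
Function('m')(z) = Pow(Add(6, z), Rational(1, 2)) (Function('m')(z) = Pow(Add(z, 6), Rational(1, 2)) = Pow(Add(6, z), Rational(1, 2)))
Add(Function('m')(Function('Q')(D, -1)), -43330) = Add(Pow(Add(6, Pow(-1, -1)), Rational(1, 2)), -43330) = Add(Pow(Add(6, -1), Rational(1, 2)), -43330) = Add(Pow(5, Rational(1, 2)), -43330) = Add(-43330, Pow(5, Rational(1, 2)))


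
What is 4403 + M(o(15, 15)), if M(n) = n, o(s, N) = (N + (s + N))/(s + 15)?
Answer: 8809/2 ≈ 4404.5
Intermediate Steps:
o(s, N) = (s + 2*N)/(15 + s) (o(s, N) = (N + (N + s))/(15 + s) = (s + 2*N)/(15 + s))
4403 + M(o(15, 15)) = 4403 + (15 + 2*15)/(15 + 15) = 4403 + (15 + 30)/30 = 4403 + (1/30)*45 = 4403 + 3/2 = 8809/2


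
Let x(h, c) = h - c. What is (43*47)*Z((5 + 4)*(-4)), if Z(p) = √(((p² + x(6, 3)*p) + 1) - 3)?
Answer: 2021*√1186 ≈ 69600.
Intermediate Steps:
Z(p) = √(-2 + p² + 3*p) (Z(p) = √(((p² + (6 - 1*3)*p) + 1) - 3) = √(((p² + (6 - 3)*p) + 1) - 3) = √(((p² + 3*p) + 1) - 3) = √((1 + p² + 3*p) - 3) = √(-2 + p² + 3*p))
(43*47)*Z((5 + 4)*(-4)) = (43*47)*√(-2 + ((5 + 4)*(-4))² + 3*((5 + 4)*(-4))) = 2021*√(-2 + (9*(-4))² + 3*(9*(-4))) = 2021*√(-2 + (-36)² + 3*(-36)) = 2021*√(-2 + 1296 - 108) = 2021*√1186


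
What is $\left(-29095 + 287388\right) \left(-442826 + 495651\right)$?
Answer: $13644327725$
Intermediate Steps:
$\left(-29095 + 287388\right) \left(-442826 + 495651\right) = 258293 \cdot 52825 = 13644327725$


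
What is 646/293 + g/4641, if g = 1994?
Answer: 3582328/1359813 ≈ 2.6344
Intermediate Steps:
646/293 + g/4641 = 646/293 + 1994/4641 = 3582328/1359813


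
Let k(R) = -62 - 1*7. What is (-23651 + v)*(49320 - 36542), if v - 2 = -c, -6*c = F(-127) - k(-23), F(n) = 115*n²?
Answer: 10944420890/3 ≈ 3.6481e+9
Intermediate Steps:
k(R) = -69 (k(R) = -62 - 7 = -69)
c = -927452/3 (c = -(115*(-127)² - 1*(-69))/6 = -(115*16129 + 69)/6 = -(1854835 + 69)/6 = -⅙*1854904 = -927452/3 ≈ -3.0915e+5)
v = 927458/3 (v = 2 - 1*(-927452/3) = 2 + 927452/3 = 927458/3 ≈ 3.0915e+5)
(-23651 + v)*(49320 - 36542) = (-23651 + 927458/3)*(49320 - 36542) = (856505/3)*12778 = 10944420890/3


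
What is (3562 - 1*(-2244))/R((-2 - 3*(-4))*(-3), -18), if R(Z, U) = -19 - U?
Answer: -5806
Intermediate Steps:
(3562 - 1*(-2244))/R((-2 - 3*(-4))*(-3), -18) = (3562 - 1*(-2244))/(-19 - 1*(-18)) = (3562 + 2244)/(-19 + 18) = 5806/(-1) = 5806*(-1) = -5806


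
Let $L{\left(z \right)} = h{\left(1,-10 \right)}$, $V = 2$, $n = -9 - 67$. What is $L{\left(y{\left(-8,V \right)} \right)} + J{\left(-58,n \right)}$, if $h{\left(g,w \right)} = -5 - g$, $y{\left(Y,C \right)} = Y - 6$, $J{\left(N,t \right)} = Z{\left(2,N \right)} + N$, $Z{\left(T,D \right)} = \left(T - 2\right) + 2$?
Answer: $-62$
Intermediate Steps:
$n = -76$ ($n = -9 - 67 = -76$)
$Z{\left(T,D \right)} = T$ ($Z{\left(T,D \right)} = \left(-2 + T\right) + 2 = T$)
$J{\left(N,t \right)} = 2 + N$
$y{\left(Y,C \right)} = -6 + Y$ ($y{\left(Y,C \right)} = Y - 6 = -6 + Y$)
$L{\left(z \right)} = -6$ ($L{\left(z \right)} = -5 - 1 = -6$)
$L{\left(y{\left(-8,V \right)} \right)} + J{\left(-58,n \right)} = -6 + \left(2 - 58\right) = -6 - 56 = -62$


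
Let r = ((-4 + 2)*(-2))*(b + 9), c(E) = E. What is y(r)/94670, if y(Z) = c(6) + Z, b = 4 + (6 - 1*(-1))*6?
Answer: 113/47335 ≈ 0.0023872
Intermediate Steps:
b = 46 (b = 4 + (6 + 1)*6 = 4 + 7*6 = 4 + 42 = 46)
r = 220 (r = ((-4 + 2)*(-2))*(46 + 9) = -2*(-2)*55 = 4*55 = 220)
y(Z) = 6 + Z
y(r)/94670 = (6 + 220)/94670 = 226*(1/94670) = 113/47335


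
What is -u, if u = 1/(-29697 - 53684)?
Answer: 1/83381 ≈ 1.1993e-5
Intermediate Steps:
u = -1/83381 (u = 1/(-83381) = -1/83381 ≈ -1.1993e-5)
-u = -1*(-1/83381) = 1/83381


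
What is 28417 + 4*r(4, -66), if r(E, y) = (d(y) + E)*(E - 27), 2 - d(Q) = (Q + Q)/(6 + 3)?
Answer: 79547/3 ≈ 26516.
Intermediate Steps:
d(Q) = 2 - 2*Q/9 (d(Q) = 2 - (Q + Q)/(6 + 3) = 2 - 2*Q/9)
r(E, y) = (-27 + E)*(2 + E - 2*y/9) (r(E, y) = ((2 - 2*y/9) + E)*(E - 27) = (2 + E - 2*y/9)*(-27 + E) = (-27 + E)*(2 + E - 2*y/9))
28417 + 4*r(4, -66) = 28417 + 4*(-54 + 4² - 25*4 + 6*(-66) - 2/9*4*(-66)) = 28417 + 4*(-54 + 16 - 100 - 396 + 176/3) = 28417 + 4*(-1426/3) = 28417 - 5704/3 = 79547/3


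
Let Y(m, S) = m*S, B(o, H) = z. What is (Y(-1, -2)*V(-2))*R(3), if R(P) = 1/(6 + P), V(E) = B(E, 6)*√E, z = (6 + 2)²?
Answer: 128*I*√2/9 ≈ 20.113*I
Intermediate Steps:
z = 64 (z = 8² = 64)
B(o, H) = 64
V(E) = 64*√E
Y(m, S) = S*m
(Y(-1, -2)*V(-2))*R(3) = ((-2*(-1))*(64*√(-2)))/(6 + 3) = (2*(64*(I*√2)))/9 = (2*(64*I*√2))*(⅑) = (128*I*√2)*(⅑) = 128*I*√2/9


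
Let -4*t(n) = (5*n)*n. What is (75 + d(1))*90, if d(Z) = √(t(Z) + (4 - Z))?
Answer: 6750 + 45*√7 ≈ 6869.1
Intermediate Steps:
t(n) = -5*n²/4 (t(n) = -5*n*n/4 = -5*n²/4)
d(Z) = √(4 - Z - 5*Z²/4) (d(Z) = √(-5*Z²/4 + (4 - Z)) = √(4 - Z - 5*Z²/4))
(75 + d(1))*90 = (75 + √(16 - 5*1² - 4*1)/2)*90 = (75 + √(16 - 5*1 - 4)/2)*90 = (75 + √(16 - 5 - 4)/2)*90 = (75 + √7/2)*90 = 6750 + 45*√7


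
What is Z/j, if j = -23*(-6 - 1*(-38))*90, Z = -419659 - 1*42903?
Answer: 231281/33120 ≈ 6.9831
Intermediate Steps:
Z = -462562 (Z = -419659 - 42903 = -462562)
j = -66240 (j = -23*(-6 + 38)*90 = -23*32*90 = -736*90 = -66240)
Z/j = -462562/(-66240) = -462562*(-1/66240) = 231281/33120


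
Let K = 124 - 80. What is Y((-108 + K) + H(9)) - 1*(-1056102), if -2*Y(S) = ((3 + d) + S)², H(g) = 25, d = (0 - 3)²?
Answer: 2111475/2 ≈ 1.0557e+6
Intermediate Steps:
K = 44
d = 9 (d = (-3)² = 9)
Y(S) = -(12 + S)²/2 (Y(S) = -((3 + 9) + S)²/2 = -(12 + S)²/2)
Y((-108 + K) + H(9)) - 1*(-1056102) = -(12 + ((-108 + 44) + 25))²/2 - 1*(-1056102) = -(12 + (-64 + 25))²/2 + 1056102 = -(12 - 39)²/2 + 1056102 = -½*(-27)² + 1056102 = -½*729 + 1056102 = -729/2 + 1056102 = 2111475/2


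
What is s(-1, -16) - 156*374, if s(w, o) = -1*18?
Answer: -58362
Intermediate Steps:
s(w, o) = -18
s(-1, -16) - 156*374 = -18 - 156*374 = -18 - 58344 = -58362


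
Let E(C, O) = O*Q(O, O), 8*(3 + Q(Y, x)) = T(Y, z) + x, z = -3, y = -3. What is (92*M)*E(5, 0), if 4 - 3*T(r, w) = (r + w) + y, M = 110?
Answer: 0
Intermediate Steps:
T(r, w) = 7/3 - r/3 - w/3 (T(r, w) = 4/3 - ((r + w) - 3)/3 = 4/3 - (-3 + r + w)/3 = 4/3 + (1 - r/3 - w/3) = 7/3 - r/3 - w/3)
Q(Y, x) = -31/12 - Y/24 + x/8 (Q(Y, x) = -3 + ((7/3 - Y/3 - ⅓*(-3)) + x)/8 = -3 + ((7/3 - Y/3 + 1) + x)/8 = -3 + ((10/3 - Y/3) + x)/8 = -3 + (10/3 + x - Y/3)/8 = -3 + (5/12 - Y/24 + x/8) = -31/12 - Y/24 + x/8)
E(C, O) = O*(-31/12 + O/12) (E(C, O) = O*(-31/12 - O/24 + O/8) = O*(-31/12 + O/12))
(92*M)*E(5, 0) = (92*110)*((1/12)*0*(-31 + 0)) = 10120*((1/12)*0*(-31)) = 10120*0 = 0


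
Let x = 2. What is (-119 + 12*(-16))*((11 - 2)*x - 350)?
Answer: 103252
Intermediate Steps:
(-119 + 12*(-16))*((11 - 2)*x - 350) = (-119 + 12*(-16))*((11 - 2)*2 - 350) = (-119 - 192)*(9*2 - 350) = -311*(18 - 350) = -311*(-332) = 103252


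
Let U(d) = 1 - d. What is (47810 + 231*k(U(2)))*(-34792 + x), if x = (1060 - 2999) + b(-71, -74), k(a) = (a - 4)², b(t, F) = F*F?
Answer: -1674799175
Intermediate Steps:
b(t, F) = F²
k(a) = (-4 + a)²
x = 3537 (x = (1060 - 2999) + (-74)² = -1939 + 5476 = 3537)
(47810 + 231*k(U(2)))*(-34792 + x) = (47810 + 231*(-4 + (1 - 1*2))²)*(-34792 + 3537) = (47810 + 231*(-4 + (1 - 2))²)*(-31255) = (47810 + 231*(-4 - 1)²)*(-31255) = (47810 + 231*(-5)²)*(-31255) = (47810 + 231*25)*(-31255) = (47810 + 5775)*(-31255) = 53585*(-31255) = -1674799175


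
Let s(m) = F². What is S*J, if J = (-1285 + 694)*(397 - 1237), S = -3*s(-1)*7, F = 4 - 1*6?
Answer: -41700960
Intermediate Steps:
F = -2 (F = 4 - 6 = -2)
s(m) = 4 (s(m) = (-2)² = 4)
S = -84 (S = -3*4*7 = -12*7 = -84)
J = 496440 (J = -591*(-840) = 496440)
S*J = -84*496440 = -41700960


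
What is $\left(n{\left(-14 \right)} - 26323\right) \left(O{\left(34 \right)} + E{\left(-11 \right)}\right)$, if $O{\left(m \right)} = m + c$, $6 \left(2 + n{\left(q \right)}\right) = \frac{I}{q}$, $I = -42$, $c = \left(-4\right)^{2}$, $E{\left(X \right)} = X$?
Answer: $- \frac{2053311}{2} \approx -1.0267 \cdot 10^{6}$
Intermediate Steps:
$c = 16$
$n{\left(q \right)} = -2 - \frac{7}{q}$ ($n{\left(q \right)} = -2 + \frac{\left(-42\right) \frac{1}{q}}{6} = -2 - \frac{7}{q}$)
$O{\left(m \right)} = 16 + m$ ($O{\left(m \right)} = m + 16 = 16 + m$)
$\left(n{\left(-14 \right)} - 26323\right) \left(O{\left(34 \right)} + E{\left(-11 \right)}\right) = \left(\left(-2 - \frac{7}{-14}\right) - 26323\right) \left(\left(16 + 34\right) - 11\right) = \left(\left(-2 - - \frac{1}{2}\right) - 26323\right) \left(50 - 11\right) = \left(\left(-2 + \frac{1}{2}\right) - 26323\right) 39 = \left(- \frac{3}{2} - 26323\right) 39 = \left(- \frac{52649}{2}\right) 39 = - \frac{2053311}{2}$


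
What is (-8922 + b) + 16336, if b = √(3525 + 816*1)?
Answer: 7414 + √4341 ≈ 7479.9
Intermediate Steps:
b = √4341 (b = √(3525 + 816) = √4341 ≈ 65.886)
(-8922 + b) + 16336 = (-8922 + √4341) + 16336 = 7414 + √4341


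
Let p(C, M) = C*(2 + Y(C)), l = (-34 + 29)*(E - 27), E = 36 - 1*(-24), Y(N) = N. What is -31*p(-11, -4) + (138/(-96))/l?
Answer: -8102137/2640 ≈ -3069.0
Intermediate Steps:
E = 60 (E = 36 + 24 = 60)
l = -165 (l = (-34 + 29)*(60 - 27) = -5*33 = -165)
p(C, M) = C*(2 + C)
-31*p(-11, -4) + (138/(-96))/l = -(-341)*(2 - 11) + (138/(-96))/(-165) = -(-341)*(-9) + (138*(-1/96))*(-1/165) = -31*99 - 23/16*(-1/165) = -3069 + 23/2640 = -8102137/2640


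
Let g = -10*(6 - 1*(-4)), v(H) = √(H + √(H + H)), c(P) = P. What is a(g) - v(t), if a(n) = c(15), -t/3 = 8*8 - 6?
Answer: 15 - √(-174 + 2*I*√87) ≈ 14.294 - 13.21*I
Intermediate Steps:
t = -174 (t = -3*(8*8 - 6) = -3*(64 - 6) = -3*58 = -174)
v(H) = √(H + √2*√H) (v(H) = √(H + √(2*H)) = √(H + √2*√H))
g = -100 (g = -10*(6 + 4) = -10*10 = -100)
a(n) = 15
a(g) - v(t) = 15 - √(-174 + √2*√(-174)) = 15 - √(-174 + √2*(I*√174)) = 15 - √(-174 + 2*I*√87)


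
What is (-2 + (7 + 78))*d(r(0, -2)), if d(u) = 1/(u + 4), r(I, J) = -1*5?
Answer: -83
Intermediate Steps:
r(I, J) = -5
d(u) = 1/(4 + u)
(-2 + (7 + 78))*d(r(0, -2)) = (-2 + (7 + 78))/(4 - 5) = (-2 + 85)/(-1) = 83*(-1) = -83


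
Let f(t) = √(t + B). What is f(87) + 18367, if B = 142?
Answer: 18367 + √229 ≈ 18382.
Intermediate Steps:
f(t) = √(142 + t) (f(t) = √(t + 142) = √(142 + t))
f(87) + 18367 = √(142 + 87) + 18367 = √229 + 18367 = 18367 + √229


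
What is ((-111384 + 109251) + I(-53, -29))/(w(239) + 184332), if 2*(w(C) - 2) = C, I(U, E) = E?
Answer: -4324/368907 ≈ -0.011721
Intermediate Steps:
w(C) = 2 + C/2
((-111384 + 109251) + I(-53, -29))/(w(239) + 184332) = ((-111384 + 109251) - 29)/((2 + (½)*239) + 184332) = (-2133 - 29)/((2 + 239/2) + 184332) = -2162/(243/2 + 184332) = -2162/368907/2 = -2162*2/368907 = -4324/368907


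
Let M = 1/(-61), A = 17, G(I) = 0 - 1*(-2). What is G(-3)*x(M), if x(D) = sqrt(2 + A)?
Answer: 2*sqrt(19) ≈ 8.7178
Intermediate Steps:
G(I) = 2 (G(I) = 0 + 2 = 2)
M = -1/61 ≈ -0.016393
x(D) = sqrt(19) (x(D) = sqrt(2 + 17) = sqrt(19))
G(-3)*x(M) = 2*sqrt(19)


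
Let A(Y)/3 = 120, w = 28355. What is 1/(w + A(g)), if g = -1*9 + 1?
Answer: 1/28715 ≈ 3.4825e-5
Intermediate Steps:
g = -8 (g = -9 + 1 = -8)
A(Y) = 360 (A(Y) = 3*120 = 360)
1/(w + A(g)) = 1/(28355 + 360) = 1/28715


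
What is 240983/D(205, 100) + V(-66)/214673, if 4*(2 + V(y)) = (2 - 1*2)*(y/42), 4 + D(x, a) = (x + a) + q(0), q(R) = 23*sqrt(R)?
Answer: 51732542957/64616573 ≈ 800.61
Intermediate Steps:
D(x, a) = -4 + a + x (D(x, a) = -4 + ((x + a) + 23*sqrt(0)) = -4 + ((a + x) + 23*0) = -4 + ((a + x) + 0) = -4 + (a + x) = -4 + a + x)
V(y) = -2 (V(y) = -2 + ((2 - 1*2)*(y/42))/4 = -2 + ((2 - 2)*(y*(1/42)))/4 = -2 + (0*(y/42))/4 = -2 + (1/4)*0 = -2 + 0 = -2)
240983/D(205, 100) + V(-66)/214673 = 240983/(-4 + 100 + 205) - 2/214673 = 240983/301 - 2*1/214673 = 240983*(1/301) - 2/214673 = 240983/301 - 2/214673 = 51732542957/64616573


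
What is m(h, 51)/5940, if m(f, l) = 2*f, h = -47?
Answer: -47/2970 ≈ -0.015825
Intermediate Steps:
m(h, 51)/5940 = (2*(-47))/5940 = -94*1/5940 = -47/2970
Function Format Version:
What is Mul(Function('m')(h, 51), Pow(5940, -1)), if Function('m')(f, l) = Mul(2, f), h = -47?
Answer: Rational(-47, 2970) ≈ -0.015825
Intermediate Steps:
Mul(Function('m')(h, 51), Pow(5940, -1)) = Mul(Mul(2, -47), Pow(5940, -1)) = Mul(-94, Rational(1, 5940)) = Rational(-47, 2970)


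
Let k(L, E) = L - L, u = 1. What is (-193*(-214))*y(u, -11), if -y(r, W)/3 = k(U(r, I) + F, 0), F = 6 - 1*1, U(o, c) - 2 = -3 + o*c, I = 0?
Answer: 0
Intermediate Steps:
U(o, c) = -1 + c*o (U(o, c) = 2 + (-3 + o*c) = 2 + (-3 + c*o) = -1 + c*o)
F = 5 (F = 6 - 1 = 5)
k(L, E) = 0
y(r, W) = 0 (y(r, W) = -3*0 = 0)
(-193*(-214))*y(u, -11) = -193*(-214)*0 = 41302*0 = 0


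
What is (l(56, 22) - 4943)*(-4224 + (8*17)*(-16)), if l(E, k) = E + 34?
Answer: 31059200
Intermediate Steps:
l(E, k) = 34 + E
(l(56, 22) - 4943)*(-4224 + (8*17)*(-16)) = ((34 + 56) - 4943)*(-4224 + (8*17)*(-16)) = (90 - 4943)*(-4224 + 136*(-16)) = -4853*(-4224 - 2176) = -4853*(-6400) = 31059200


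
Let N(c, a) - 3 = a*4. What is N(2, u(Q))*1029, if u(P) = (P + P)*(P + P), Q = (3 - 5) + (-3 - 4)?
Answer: 1336671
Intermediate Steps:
Q = -9 (Q = -2 - 7 = -9)
u(P) = 4*P**2 (u(P) = (2*P)*(2*P) = 4*P**2)
N(c, a) = 3 + 4*a (N(c, a) = 3 + a*4 = 3 + 4*a)
N(2, u(Q))*1029 = (3 + 4*(4*(-9)**2))*1029 = (3 + 4*(4*81))*1029 = (3 + 4*324)*1029 = (3 + 1296)*1029 = 1299*1029 = 1336671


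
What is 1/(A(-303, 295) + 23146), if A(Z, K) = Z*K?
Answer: -1/66239 ≈ -1.5097e-5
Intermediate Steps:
A(Z, K) = K*Z
1/(A(-303, 295) + 23146) = 1/(295*(-303) + 23146) = 1/(-89385 + 23146) = 1/(-66239) = -1/66239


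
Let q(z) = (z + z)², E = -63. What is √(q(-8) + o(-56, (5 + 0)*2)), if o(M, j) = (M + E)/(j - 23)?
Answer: 3*√4979/13 ≈ 16.284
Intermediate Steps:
q(z) = 4*z² (q(z) = (2*z)² = 4*z²)
o(M, j) = (-63 + M)/(-23 + j) (o(M, j) = (M - 63)/(j - 23) = (-63 + M)/(-23 + j))
√(q(-8) + o(-56, (5 + 0)*2)) = √(4*(-8)² + (-63 - 56)/(-23 + (5 + 0)*2)) = √(4*64 - 119/(-23 + 5*2)) = √(256 - 119/(-23 + 10)) = √(256 - 119/(-13)) = √(256 - 1/13*(-119)) = √(256 + 119/13) = √(3447/13) = 3*√4979/13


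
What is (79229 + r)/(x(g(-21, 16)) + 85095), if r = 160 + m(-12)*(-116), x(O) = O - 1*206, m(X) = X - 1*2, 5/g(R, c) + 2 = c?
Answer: 1134182/1188451 ≈ 0.95434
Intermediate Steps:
g(R, c) = 5/(-2 + c)
m(X) = -2 + X (m(X) = X - 2 = -2 + X)
x(O) = -206 + O (x(O) = O - 206 = -206 + O)
r = 1784 (r = 160 + (-2 - 12)*(-116) = 160 - 14*(-116) = 160 + 1624 = 1784)
(79229 + r)/(x(g(-21, 16)) + 85095) = (79229 + 1784)/((-206 + 5/(-2 + 16)) + 85095) = 81013/((-206 + 5/14) + 85095) = 81013/(-2879/14 + 85095) = 81013/(1188451/14) = 81013*(14/1188451) = 1134182/1188451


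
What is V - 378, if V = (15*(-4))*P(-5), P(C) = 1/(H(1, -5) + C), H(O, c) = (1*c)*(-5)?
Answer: -381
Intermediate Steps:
H(O, c) = -5*c (H(O, c) = c*(-5) = -5*c)
P(C) = 1/(25 + C) (P(C) = 1/(-5*(-5) + C) = 1/(25 + C))
V = -3 (V = (15*(-4))/(25 - 5) = -60/20 = -60*1/20 = -3)
V - 378 = -3 - 378 = -381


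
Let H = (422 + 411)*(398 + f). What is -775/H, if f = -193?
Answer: -155/34153 ≈ -0.0045384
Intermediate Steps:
H = 170765 (H = (422 + 411)*(398 - 193) = 833*205 = 170765)
-775/H = -775/170765 = -775*1/170765 = -155/34153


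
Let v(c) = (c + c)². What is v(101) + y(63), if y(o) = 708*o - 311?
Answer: 85097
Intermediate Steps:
v(c) = 4*c² (v(c) = (2*c)² = 4*c²)
y(o) = -311 + 708*o
v(101) + y(63) = 4*101² + (-311 + 708*63) = 4*10201 + (-311 + 44604) = 40804 + 44293 = 85097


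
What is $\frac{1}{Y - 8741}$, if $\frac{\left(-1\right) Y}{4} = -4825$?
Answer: $\frac{1}{10559} \approx 9.4706 \cdot 10^{-5}$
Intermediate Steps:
$Y = 19300$ ($Y = \left(-4\right) \left(-4825\right) = 19300$)
$\frac{1}{Y - 8741} = \frac{1}{19300 - 8741} = \frac{1}{10559}$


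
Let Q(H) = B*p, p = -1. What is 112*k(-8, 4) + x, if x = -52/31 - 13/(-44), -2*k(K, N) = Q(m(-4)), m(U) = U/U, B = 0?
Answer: -1885/1364 ≈ -1.3820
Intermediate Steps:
m(U) = 1
Q(H) = 0 (Q(H) = 0*(-1) = 0)
k(K, N) = 0 (k(K, N) = -½*0 = 0)
x = -1885/1364 (x = -52*1/31 - 13*(-1/44) = -52/31 + 13/44 = -1885/1364 ≈ -1.3820)
112*k(-8, 4) + x = 112*0 - 1885/1364 = 0 - 1885/1364 = -1885/1364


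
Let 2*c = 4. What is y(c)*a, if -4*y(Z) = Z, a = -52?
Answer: 26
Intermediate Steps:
c = 2 (c = (½)*4 = 2)
y(Z) = -Z/4
y(c)*a = -¼*2*(-52) = -½*(-52) = 26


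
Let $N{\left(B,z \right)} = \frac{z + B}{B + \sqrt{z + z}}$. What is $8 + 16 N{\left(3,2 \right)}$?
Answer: $24$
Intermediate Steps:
$N{\left(B,z \right)} = \frac{B + z}{B + \sqrt{2} \sqrt{z}}$ ($N{\left(B,z \right)} = \frac{B + z}{B + \sqrt{2 z}} = \frac{B + z}{B + \sqrt{2} \sqrt{z}}$)
$8 + 16 N{\left(3,2 \right)} = 8 + 16 \frac{3 + 2}{3 + \sqrt{2} \sqrt{2}} = 8 + 16 \frac{1}{3 + 2} \cdot 5 = 8 + 16 \cdot \frac{1}{5} \cdot 5 = 8 + 16 \cdot 1 = 8 + 16 = 24$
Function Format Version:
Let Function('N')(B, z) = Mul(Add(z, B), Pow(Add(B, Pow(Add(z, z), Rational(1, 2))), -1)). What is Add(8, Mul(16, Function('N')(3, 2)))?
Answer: 24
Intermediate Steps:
Function('N')(B, z) = Mul(Pow(Add(B, Mul(Pow(2, Rational(1, 2)), Pow(z, Rational(1, 2)))), -1), Add(B, z)) (Function('N')(B, z) = Mul(Add(B, z), Pow(Add(B, Pow(Mul(2, z), Rational(1, 2))), -1)) = Mul(Add(B, z), Pow(Add(B, Mul(Pow(2, Rational(1, 2)), Pow(z, Rational(1, 2)))), -1)) = Mul(Pow(Add(B, Mul(Pow(2, Rational(1, 2)), Pow(z, Rational(1, 2)))), -1), Add(B, z)))
Add(8, Mul(16, Function('N')(3, 2))) = Add(8, Mul(16, Mul(Pow(Add(3, Mul(Pow(2, Rational(1, 2)), Pow(2, Rational(1, 2)))), -1), Add(3, 2)))) = Add(8, Mul(16, Mul(Pow(Add(3, 2), -1), 5))) = Add(8, Mul(16, Mul(Pow(5, -1), 5))) = Add(8, Mul(16, Mul(Rational(1, 5), 5))) = Add(8, Mul(16, 1)) = Add(8, 16) = 24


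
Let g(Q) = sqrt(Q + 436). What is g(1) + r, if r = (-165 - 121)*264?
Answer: -75504 + sqrt(437) ≈ -75483.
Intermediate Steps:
g(Q) = sqrt(436 + Q)
r = -75504 (r = -286*264 = -75504)
g(1) + r = sqrt(436 + 1) - 75504 = sqrt(437) - 75504 = -75504 + sqrt(437)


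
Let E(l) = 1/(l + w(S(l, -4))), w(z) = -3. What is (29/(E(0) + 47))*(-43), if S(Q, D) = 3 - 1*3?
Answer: -3741/140 ≈ -26.721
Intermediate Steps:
S(Q, D) = 0 (S(Q, D) = 3 - 3 = 0)
E(l) = 1/(-3 + l) (E(l) = 1/(l - 3) = 1/(-3 + l))
(29/(E(0) + 47))*(-43) = (29/(1/(-3 + 0) + 47))*(-43) = (29/(1/(-3) + 47))*(-43) = (29/(-1/3 + 47))*(-43) = (29/(140/3))*(-43) = (29*(3/140))*(-43) = (87/140)*(-43) = -3741/140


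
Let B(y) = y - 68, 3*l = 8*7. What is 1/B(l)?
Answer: -3/148 ≈ -0.020270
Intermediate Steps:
l = 56/3 (l = (8*7)/3 = (⅓)*56 = 56/3 ≈ 18.667)
B(y) = -68 + y
1/B(l) = 1/(-68 + 56/3) = 1/(-148/3) = -3/148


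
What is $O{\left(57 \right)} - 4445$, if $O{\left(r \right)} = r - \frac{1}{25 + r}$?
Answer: $- \frac{359817}{82} \approx -4388.0$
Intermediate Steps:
$O{\left(57 \right)} - 4445 = \frac{-1 + 57^{2} + 25 \cdot 57}{25 + 57} - 4445 = \frac{-1 + 3249 + 1425}{82} - 4445 = \frac{1}{82} \cdot 4673 - 4445 = \frac{4673}{82} - 4445 = - \frac{359817}{82}$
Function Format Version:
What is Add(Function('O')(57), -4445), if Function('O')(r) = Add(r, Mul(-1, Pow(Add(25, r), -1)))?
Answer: Rational(-359817, 82) ≈ -4388.0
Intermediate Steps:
Add(Function('O')(57), -4445) = Add(Mul(Pow(Add(25, 57), -1), Add(-1, Pow(57, 2), Mul(25, 57))), -4445) = Add(Mul(Pow(82, -1), Add(-1, 3249, 1425)), -4445) = Add(Mul(Rational(1, 82), 4673), -4445) = Add(Rational(4673, 82), -4445) = Rational(-359817, 82)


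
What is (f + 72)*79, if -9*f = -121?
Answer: 60751/9 ≈ 6750.1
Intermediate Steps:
f = 121/9 (f = -1/9*(-121) = 121/9 ≈ 13.444)
(f + 72)*79 = (121/9 + 72)*79 = (769/9)*79 = 60751/9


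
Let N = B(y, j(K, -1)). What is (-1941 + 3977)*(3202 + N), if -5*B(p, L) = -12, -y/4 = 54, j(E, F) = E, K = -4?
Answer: 32620792/5 ≈ 6.5242e+6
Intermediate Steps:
y = -216 (y = -4*54 = -216)
B(p, L) = 12/5 (B(p, L) = -⅕*(-12) = 12/5)
N = 12/5 ≈ 2.4000
(-1941 + 3977)*(3202 + N) = (-1941 + 3977)*(3202 + 12/5) = 2036*(16022/5) = 32620792/5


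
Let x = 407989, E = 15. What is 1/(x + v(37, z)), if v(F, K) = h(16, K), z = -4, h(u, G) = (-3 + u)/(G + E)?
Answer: 11/4487892 ≈ 2.4510e-6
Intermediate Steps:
h(u, G) = (-3 + u)/(15 + G) (h(u, G) = (-3 + u)/(G + 15) = (-3 + u)/(15 + G))
v(F, K) = 13/(15 + K) (v(F, K) = (-3 + 16)/(15 + K) = 13/(15 + K))
1/(x + v(37, z)) = 1/(407989 + 13/(15 - 4)) = 1/(407989 + 13/11) = 1/(4487892/11) = 11/4487892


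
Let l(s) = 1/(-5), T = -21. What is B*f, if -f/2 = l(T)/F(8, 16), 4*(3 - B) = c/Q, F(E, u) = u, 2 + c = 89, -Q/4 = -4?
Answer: 21/512 ≈ 0.041016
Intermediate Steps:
Q = 16 (Q = -4*(-4) = 16)
c = 87 (c = -2 + 89 = 87)
B = 105/64 (B = 3 - 87/(4*16) = 3 - 1/4*87/16 = 3 - 87/64 = 105/64 ≈ 1.6406)
l(s) = -1/5
f = 1/40 (f = -(-2)/(5*16) = -2*(-1/80) = 1/40 ≈ 0.025000)
B*f = (105/64)*(1/40) = 21/512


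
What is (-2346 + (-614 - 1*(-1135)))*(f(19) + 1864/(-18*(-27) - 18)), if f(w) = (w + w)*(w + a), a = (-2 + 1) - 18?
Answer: -850450/117 ≈ -7268.8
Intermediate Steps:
a = -19 (a = -1 - 18 = -19)
f(w) = 2*w*(-19 + w) (f(w) = (w + w)*(w - 19) = (2*w)*(-19 + w) = 2*w*(-19 + w))
(-2346 + (-614 - 1*(-1135)))*(f(19) + 1864/(-18*(-27) - 18)) = (-2346 + (-614 - 1*(-1135)))*(2*19*(-19 + 19) + 1864/(-18*(-27) - 18)) = (-2346 + (-614 + 1135))*(2*19*0 + 1864/(486 - 18)) = (-2346 + 521)*(0 + 1864/468) = -1825*(0 + 1864*(1/468)) = -1825*(0 + 466/117) = -1825*466/117 = -850450/117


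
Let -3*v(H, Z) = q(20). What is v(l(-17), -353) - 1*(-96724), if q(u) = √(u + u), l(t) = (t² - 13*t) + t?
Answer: 96724 - 2*√10/3 ≈ 96722.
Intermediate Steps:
l(t) = t² - 12*t
q(u) = √2*√u (q(u) = √(2*u) = √2*√u)
v(H, Z) = -2*√10/3 (v(H, Z) = -√2*√20/3 = -√2*2*√5/3 = -2*√10/3)
v(l(-17), -353) - 1*(-96724) = -2*√10/3 - 1*(-96724) = -2*√10/3 + 96724 = 96724 - 2*√10/3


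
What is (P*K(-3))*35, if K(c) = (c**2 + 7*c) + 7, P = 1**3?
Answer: -175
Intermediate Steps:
P = 1
K(c) = 7 + c**2 + 7*c
(P*K(-3))*35 = (1*(7 + (-3)**2 + 7*(-3)))*35 = (1*(7 + 9 - 21))*35 = (1*(-5))*35 = -5*35 = -175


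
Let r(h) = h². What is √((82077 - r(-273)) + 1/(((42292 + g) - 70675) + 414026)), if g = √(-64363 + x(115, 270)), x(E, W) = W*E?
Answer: √((2910833365 + 7548*I*√33313)/(385643 + I*√33313)) ≈ 86.879 - 0.e-11*I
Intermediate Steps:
x(E, W) = E*W
g = I*√33313 (g = √(-64363 + 115*270) = √(-64363 + 31050) = √(-33313) = I*√33313 ≈ 182.52*I)
√((82077 - r(-273)) + 1/(((42292 + g) - 70675) + 414026)) = √((82077 - 1*(-273)²) + 1/(((42292 + I*√33313) - 70675) + 414026)) = √((82077 - 1*74529) + 1/((-28383 + I*√33313) + 414026)) = √((82077 - 74529) + 1/(385643 + I*√33313)) = √(7548 + 1/(385643 + I*√33313))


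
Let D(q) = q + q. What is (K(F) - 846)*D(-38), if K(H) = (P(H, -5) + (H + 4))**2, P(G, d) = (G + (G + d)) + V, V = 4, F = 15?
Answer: -110808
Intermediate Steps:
D(q) = 2*q
P(G, d) = 4 + d + 2*G (P(G, d) = (G + (G + d)) + 4 = (d + 2*G) + 4 = 4 + d + 2*G)
K(H) = (3 + 3*H)**2 (K(H) = ((4 - 5 + 2*H) + (H + 4))**2 = ((-1 + 2*H) + (4 + H))**2 = (3 + 3*H)**2)
(K(F) - 846)*D(-38) = (9*(1 + 15)**2 - 846)*(2*(-38)) = (9*16**2 - 846)*(-76) = (9*256 - 846)*(-76) = (2304 - 846)*(-76) = 1458*(-76) = -110808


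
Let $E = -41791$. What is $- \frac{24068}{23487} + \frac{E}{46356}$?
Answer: $- \frac{233026825}{120973708} \approx -1.9263$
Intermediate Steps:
$- \frac{24068}{23487} + \frac{E}{46356} = - \frac{24068}{23487} - \frac{41791}{46356} = - \frac{233026825}{120973708}$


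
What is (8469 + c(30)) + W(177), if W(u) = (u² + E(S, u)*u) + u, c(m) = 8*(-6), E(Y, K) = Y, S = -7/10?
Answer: 398031/10 ≈ 39803.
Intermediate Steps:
S = -7/10 (S = -7*⅒ = -7/10 ≈ -0.70000)
c(m) = -48
W(u) = u² + 3*u/10 (W(u) = (u² - 7*u/10) + u = u² + 3*u/10)
(8469 + c(30)) + W(177) = (8469 - 48) + (⅒)*177*(3 + 10*177) = 8421 + (⅒)*177*(3 + 1770) = 8421 + (⅒)*177*1773 = 8421 + 313821/10 = 398031/10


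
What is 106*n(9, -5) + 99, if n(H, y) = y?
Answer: -431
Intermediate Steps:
106*n(9, -5) + 99 = 106*(-5) + 99 = -530 + 99 = -431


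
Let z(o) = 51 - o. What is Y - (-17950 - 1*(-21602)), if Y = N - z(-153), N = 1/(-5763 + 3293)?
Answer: -9524321/2470 ≈ -3856.0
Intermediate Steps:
N = -1/2470 (N = 1/(-2470) = -1/2470 ≈ -0.00040486)
Y = -503881/2470 (Y = -1/2470 - (51 - 1*(-153)) = -1/2470 - (51 + 153) = -1/2470 - 1*204 = -1/2470 - 204 = -503881/2470 ≈ -204.00)
Y - (-17950 - 1*(-21602)) = -503881/2470 - (-17950 - 1*(-21602)) = -503881/2470 - (-17950 + 21602) = -503881/2470 - 1*3652 = -503881/2470 - 3652 = -9524321/2470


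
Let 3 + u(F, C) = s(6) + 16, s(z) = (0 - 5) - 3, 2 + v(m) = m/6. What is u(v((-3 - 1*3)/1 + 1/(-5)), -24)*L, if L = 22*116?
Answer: 12760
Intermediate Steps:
v(m) = -2 + m/6
s(z) = -8 (s(z) = -5 - 3 = -8)
u(F, C) = 5 (u(F, C) = -3 + (-8 + 16) = -3 + 8 = 5)
L = 2552
u(v((-3 - 1*3)/1 + 1/(-5)), -24)*L = 5*2552 = 12760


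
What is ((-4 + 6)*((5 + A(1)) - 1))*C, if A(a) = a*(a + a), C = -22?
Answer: -264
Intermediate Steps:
A(a) = 2*a² (A(a) = a*(2*a) = 2*a²)
((-4 + 6)*((5 + A(1)) - 1))*C = ((-4 + 6)*((5 + 2*1²) - 1))*(-22) = (2*((5 + 2*1) - 1))*(-22) = (2*((5 + 2) - 1))*(-22) = (2*(7 - 1))*(-22) = (2*6)*(-22) = 12*(-22) = -264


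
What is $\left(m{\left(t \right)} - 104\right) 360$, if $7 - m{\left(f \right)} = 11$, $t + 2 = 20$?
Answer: $-38880$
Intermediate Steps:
$t = 18$ ($t = -2 + 20 = 18$)
$m{\left(f \right)} = -4$ ($m{\left(f \right)} = 7 - 11 = -4$)
$\left(m{\left(t \right)} - 104\right) 360 = \left(-4 - 104\right) 360 = \left(-108\right) 360 = -38880$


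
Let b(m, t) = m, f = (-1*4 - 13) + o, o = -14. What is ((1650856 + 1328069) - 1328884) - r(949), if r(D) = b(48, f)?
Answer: 1649993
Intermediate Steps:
f = -31 (f = (-1*4 - 13) - 14 = (-4 - 13) - 14 = -17 - 14 = -31)
r(D) = 48
((1650856 + 1328069) - 1328884) - r(949) = ((1650856 + 1328069) - 1328884) - 1*48 = (2978925 - 1328884) - 48 = 1650041 - 48 = 1649993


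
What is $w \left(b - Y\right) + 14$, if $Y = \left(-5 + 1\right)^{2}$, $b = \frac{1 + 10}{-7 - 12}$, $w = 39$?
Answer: $- \frac{12019}{19} \approx -632.58$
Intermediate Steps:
$b = - \frac{11}{19}$ ($b = \frac{11}{-19} = 11 \left(- \frac{1}{19}\right) = - \frac{11}{19} \approx -0.57895$)
$Y = 16$ ($Y = \left(-4\right)^{2} = 16$)
$w \left(b - Y\right) + 14 = 39 \left(- \frac{11}{19} - 16\right) + 14 = 39 \left(- \frac{315}{19}\right) + 14 = - \frac{12285}{19} + 14 = - \frac{12019}{19}$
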